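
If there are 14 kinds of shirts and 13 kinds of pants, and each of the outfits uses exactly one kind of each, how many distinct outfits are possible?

By the multiplication principle: 14 x 13.

Final answer: 182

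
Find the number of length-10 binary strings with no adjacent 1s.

Classify by the final bit: ...0 gives a(n-1) strings, ...01 gives a(n-2) strings. Thus a(n) = a(n-1) + a(n-2) with a(1)=2, a(2)=3.
Computing successive values: a(1)=2, a(2)=3, a(3)=5, a(4)=8, a(5)=13, a(6)=21, a(7)=34, a(8)=55, a(9)=89, a(10)=144.

Final answer: 144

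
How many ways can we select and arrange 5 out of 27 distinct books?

P(27,5) = 27!/(27-5)! = 27!/22!.

Final answer: P(27,5) = 9687600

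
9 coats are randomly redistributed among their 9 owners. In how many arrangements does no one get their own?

D(n) = (n-1)(D(n-1) + D(n-2)), D(0)=1, D(1)=0.
D(2) = 1 x (0 + 1) = 1
D(3) = 2 x (1 + 0) = 2
D(4) = 3 x (2 + 1) = 9
D(5) = 4 x (9 + 2) = 44
D(6) = 5 x (44 + 9) = 265
D(7) = 6 x (265 + 44) = 1854
D(8) = 7 x (1854 + 265) = 14833
D(9) = 8 x (D(8) + D(7)) = 8 x (14833 + 1854)

Final answer: D(9) = 133496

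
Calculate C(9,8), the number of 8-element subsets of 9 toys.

C(9,8) = 9!/(8! x 1!).

Final answer: \binom{9}{8} = 9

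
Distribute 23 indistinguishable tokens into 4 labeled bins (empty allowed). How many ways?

Stars and bars: C(n+k-1, k-1) = C(26,3).

Final answer: C(26,3) = 2600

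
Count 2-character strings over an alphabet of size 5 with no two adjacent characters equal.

First character: 5 choices. Each subsequent: 4 choices (must differ from the previous one).
Total: 5 x 4^1.

Final answer: 5 x 4^{1} = 20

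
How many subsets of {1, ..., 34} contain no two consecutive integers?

Let a(n) count such subsets of {1, ..., n}. Either n is excluded (a(n-1) ways) or n is included, forcing n-1 out (a(n-2) ways), so a(n) = a(n-1) + a(n-2) with a(1)=2, a(2)=3.
Computing successive values: a(1)=2, a(2)=3, a(3)=5, a(4)=8, a(5)=13, a(6)=21, a(7)=34, a(8)=55, a(9)=89, a(10)=144, a(11)=233, a(12)=377, a(13)=610, a(14)=987, a(15)=1597, a(16)=2584, a(17)=4181, a(18)=6765, a(19)=10946, a(20)=17711, a(21)=28657, a(22)=46368, a(23)=75025, a(24)=121393, a(25)=196418, a(26)=317811, a(27)=514229, a(28)=832040, a(29)=1346269, a(30)=2178309, a(31)=3524578, a(32)=5702887, a(33)=9227465, a(34)=14930352.

Final answer: 14930352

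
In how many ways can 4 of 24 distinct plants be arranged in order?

P(24,4) = 24!/(24-4)! = 24!/20!.

Final answer: P(24,4) = 255024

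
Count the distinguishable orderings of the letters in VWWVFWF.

Letters (F:2, V:2, W:3). Total letters: 7.
Permutations = 7!/(3! x 2! x 2!).

Final answer: 210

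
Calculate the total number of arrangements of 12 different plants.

The number of ways to arrange 12 distinct objects is 12!.

Final answer: 12! = 479001600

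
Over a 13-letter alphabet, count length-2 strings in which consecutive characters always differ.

Let g(n) count such strings. g(1) = 13, and each valid string of length n-1 extends in 12 ways (any symbol but the last), so g(n) = 12 g(n-1).
Total: g(2) = 13 x 12^1.

Final answer: 13 x 12^{1} = 156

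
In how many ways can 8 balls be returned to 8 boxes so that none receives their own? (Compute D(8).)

D(n) = (n-1)(D(n-1) + D(n-2)), D(0)=1, D(1)=0.
D(2) = 1 x (0 + 1) = 1
D(3) = 2 x (1 + 0) = 2
D(4) = 3 x (2 + 1) = 9
D(5) = 4 x (9 + 2) = 44
D(6) = 5 x (44 + 9) = 265
D(7) = 6 x (265 + 44) = 1854
D(8) = 7 x (D(7) + D(6)) = 7 x (1854 + 265)

Final answer: D(8) = 14833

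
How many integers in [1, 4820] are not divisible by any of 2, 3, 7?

|div by 2|=2410, |div by 3|=1606, |div by 7|=688.
|div by 2&3|=803, |div by 2&7|=344, |div by 3&7|=229, |div by all|=114.
By inclusion-exclusion, divisible by at least one: 2410+1606+688-803-344-229+114 = 3442.
Not divisible by any: 4820 - 3442.

Final answer: 1378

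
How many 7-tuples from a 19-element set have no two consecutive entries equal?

First character: 19 choices. Each subsequent: 18 choices (must differ from the previous one).
Total: 19 x 18^6.

Final answer: 19 x 18^{6} = 646232256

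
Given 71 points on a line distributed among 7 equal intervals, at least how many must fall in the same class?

By pigeonhole with 71 objects and 7 categories: ceiling(71/7).

Final answer: 11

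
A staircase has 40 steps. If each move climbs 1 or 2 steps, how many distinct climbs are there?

Let f(n) count the ways. The last step is size 1 or 2, so f(n) = f(n-1) + f(n-2) with f(1)=1, f(2)=2.
Iterating the recurrence: f(1)=1, f(2)=2, f(3)=3, f(4)=5, f(5)=8, f(6)=13, f(7)=21, f(8)=34, f(9)=55, f(10)=89, f(11)=144, f(12)=233, f(13)=377, f(14)=610, f(15)=987, f(16)=1597, f(17)=2584, f(18)=4181, f(19)=6765, f(20)=10946, f(21)=17711, f(22)=28657, f(23)=46368, f(24)=75025, f(25)=121393, f(26)=196418, f(27)=317811, f(28)=514229, f(29)=832040, f(30)=1346269, f(31)=2178309, f(32)=3524578, f(33)=5702887, f(34)=9227465, f(35)=14930352, f(36)=24157817, f(37)=39088169, f(38)=63245986, f(39)=102334155, f(40)=165580141.

Final answer: 165580141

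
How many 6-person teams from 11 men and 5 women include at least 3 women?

Sum over valid woman counts:
C(5,3)C(11,3) = 1650
C(5,4)C(11,2) = 275
C(5,5)C(11,1) = 11
Total: 1650 + 275 + 11.

Final answer: 1936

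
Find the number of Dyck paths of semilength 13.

Total monotonic paths to (13,13): C(26,13) = 10400600.
By the reflection principle, paths that go above the diagonal number C(26,14) = 9657700.
Valid Dyck paths: 10400600 - 9657700.
(Check: C(26,13) - C(26,14) = C(26,13)/14, the Catalan number C_{13}.)

Final answer: C_{13} = 742900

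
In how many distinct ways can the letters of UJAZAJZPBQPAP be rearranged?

Letters (A:3, B:1, J:2, P:3, Q:1, U:1, Z:2). Total letters: 13.
Permutations = 13!/(3! x 3! x 2! x 2!).

Final answer: 43243200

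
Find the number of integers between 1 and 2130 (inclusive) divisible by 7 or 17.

Multiples of 7: 304. Multiples of 17: 125. Of both (lcm=119): 17.
By inclusion-exclusion: 304 + 125 - 17.

Final answer: 412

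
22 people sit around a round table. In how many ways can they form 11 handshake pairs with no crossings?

This is a standard Catalan-number count: the answer is C_n. Here n = 22/2 = 11.
C_n = C(2n,n) - C(2n,n+1), so C_{11} = C(22,11) - C(22,12) = 705432 - 646646.

Final answer: C_{11} = 58786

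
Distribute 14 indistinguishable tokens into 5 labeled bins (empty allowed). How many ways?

Stars and bars: C(n+k-1, k-1) = C(18,4).

Final answer: C(18,4) = 3060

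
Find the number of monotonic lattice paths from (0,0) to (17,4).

Each path has 17 right steps and 4 up steps in some order (21 steps total).
Choose which 4 of the 21 steps are up: C(21,4).

Final answer: C(21,4) = 5985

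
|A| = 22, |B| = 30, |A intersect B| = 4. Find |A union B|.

|A union B| = |A| + |B| - |A intersect B| = 22 + 30 - 4.

Final answer: 48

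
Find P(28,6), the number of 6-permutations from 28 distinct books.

P(28,6) = 28!/(28-6)! = 28!/22!.

Final answer: P(28,6) = 271252800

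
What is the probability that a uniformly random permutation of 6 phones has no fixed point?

Use the recurrence D(n) = (n-1)(D(n-1) + D(n-2)) with D(0)=1, D(1)=0.
Building up: D(2)=1, D(3)=2, D(4)=9, D(5)=44, D(6)=265.
Total arrangements: 6! = 720.
Probability = D(6)/6! = 53/144.

Final answer: D(6)/6! = 265/720 = 0.368056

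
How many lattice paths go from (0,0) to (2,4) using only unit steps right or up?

Each path has 2 right steps and 4 up steps in some order (6 steps total).
Choose which 4 of the 6 steps are up: C(6,4).

Final answer: C(6,4) = 15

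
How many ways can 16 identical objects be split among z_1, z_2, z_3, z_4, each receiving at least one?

Substitute z'_i = z_i - 1 (so z'_i >= 0). Then sum z'_i = 16 - 4 = 12.
Stars and bars: C(12+4-1, 4-1) = C(15,3).

Final answer: C(15,3) = 455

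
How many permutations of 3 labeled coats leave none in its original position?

D(n) = (n-1)(D(n-1) + D(n-2)), D(0)=1, D(1)=0.
D(2) = 1 x (0 + 1) = 1
D(3) = 2 x (D(2) + D(1)) = 2 x (1 + 0)

Final answer: D(3) = 2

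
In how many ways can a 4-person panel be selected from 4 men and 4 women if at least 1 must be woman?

Sum over valid woman counts:
C(4,1)C(4,3) = 16
C(4,2)C(4,2) = 36
C(4,3)C(4,1) = 16
C(4,4)C(4,0) = 1
Total: 16 + 36 + 16 + 1.

Final answer: 69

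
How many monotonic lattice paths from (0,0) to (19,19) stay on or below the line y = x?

Total monotonic paths to (19,19): C(38,19) = 35345263800.
By the reflection principle, paths that go above the diagonal number C(38,20) = 33578000610.
Valid Dyck paths: 35345263800 - 33578000610.
(These counts are the Catalan numbers.)

Final answer: C_{19} = 1767263190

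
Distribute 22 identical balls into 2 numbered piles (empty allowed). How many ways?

Stars and bars: C(n+k-1, k-1) = C(23,1).

Final answer: C(23,1) = 23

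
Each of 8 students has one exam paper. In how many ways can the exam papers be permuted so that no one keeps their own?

Derangements satisfy D(n) = (n-1)(D(n-1) + D(n-2)), starting from D(0)=1, D(1)=0.
D(2) = 1 x (0 + 1) = 1
D(3) = 2 x (1 + 0) = 2
D(4) = 3 x (2 + 1) = 9
D(5) = 4 x (9 + 2) = 44
D(6) = 5 x (44 + 9) = 265
D(7) = 6 x (265 + 44) = 1854
D(8) = 7 x (D(7) + D(6)) = 7 x (1854 + 265)

Final answer: D(8) = 14833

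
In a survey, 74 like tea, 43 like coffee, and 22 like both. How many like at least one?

|A union B| = |A| + |B| - |A intersect B| = 74 + 43 - 22.

Final answer: 95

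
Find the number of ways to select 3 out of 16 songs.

C(16,3) = 16!/(3! x 13!).

Final answer: \binom{16}{3} = 560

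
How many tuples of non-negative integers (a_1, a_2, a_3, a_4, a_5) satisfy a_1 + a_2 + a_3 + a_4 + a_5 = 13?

Stars and bars with 13 stars and 4 bars:
C(13+5-1, 5-1) = C(17,4).

Final answer: C(17,4) = 2380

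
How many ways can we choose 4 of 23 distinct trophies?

C(23,4) = 23!/(4! x (23-4)!).

Final answer: C(23,4) = 8855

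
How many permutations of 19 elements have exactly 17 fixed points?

Choose which 17 elements are fixed: C(19,17) = 171.
Derange the remaining 2 using D(j) = (j-1)(D(j-1) + D(j-2)), D(0)=1, D(1)=0: D(2)=1.
Total: 171 x 1.

Final answer: C(19,17) D(2) = 171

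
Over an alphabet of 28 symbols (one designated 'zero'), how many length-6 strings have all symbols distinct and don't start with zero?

First digit: 27 (nonzero). Second: 27 (not first). Third: 26, etc.
Total: 27 x 27 x 26 x 25 x 24 x 23.

Final answer: 261565200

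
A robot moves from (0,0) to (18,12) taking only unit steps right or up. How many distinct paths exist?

Each path has 18 right steps and 12 up steps in some order (30 steps total).
Choose which 12 of the 30 steps are up: C(30,12).

Final answer: C(30,12) = 86493225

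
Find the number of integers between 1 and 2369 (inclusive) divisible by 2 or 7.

Multiples of 2: 1184. Multiples of 7: 338. Of both (lcm=14): 169.
By inclusion-exclusion: 1184 + 338 - 169.

Final answer: 1353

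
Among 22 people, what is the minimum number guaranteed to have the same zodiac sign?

There are 12 possible values for zodiac sign. With 22 people and 12 categories, by pigeonhole: ceiling(22/12).

Final answer: 2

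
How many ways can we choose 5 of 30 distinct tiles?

C(30,5) = 30!/(5! x 25!).

Final answer: \binom{30}{5} = 142506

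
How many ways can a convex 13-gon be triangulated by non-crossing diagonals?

This is counted by the nth Catalan number C_n. Here n = 13 - 2 = 11.
C_n = C(2n,n) - C(2n,n+1), so C_{11} = C(22,11) - C(22,12) = 705432 - 646646.

Final answer: C_{11} = 58786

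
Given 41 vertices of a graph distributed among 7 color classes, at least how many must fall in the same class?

By pigeonhole with 41 objects and 7 categories: ceiling(41/7).

Final answer: 6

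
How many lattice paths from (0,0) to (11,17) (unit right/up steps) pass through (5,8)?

Paths (0,0)->(5,8): C(13,8) = 1287.
Paths (5,8)->(11,17): C(15,9) = 5005.
By multiplication principle: 1287 x 5005.

Final answer: 6441435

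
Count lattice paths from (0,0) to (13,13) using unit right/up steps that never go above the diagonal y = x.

Total monotonic paths to (13,13): C(26,13) = 10400600.
By the reflection principle, paths that go above the diagonal number C(26,14) = 9657700.
Valid Dyck paths: 10400600 - 9657700.
(These counts are the Catalan numbers.)

Final answer: C_{13} = 742900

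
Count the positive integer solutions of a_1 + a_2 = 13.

Substitute a'_i = a_i - 1 (so a'_i >= 0). Then sum a'_i = 13 - 2 = 11.
Stars and bars: C(11+2-1, 2-1) = C(12,1).

Final answer: C(12,1) = 12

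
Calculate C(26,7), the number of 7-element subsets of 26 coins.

C(26,7) = 26!/(7! x 19!).

Final answer: \binom{26}{7} = 657800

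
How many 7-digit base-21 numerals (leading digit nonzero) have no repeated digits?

The leading digit has 20 choices (anything but zero); the next has 20 (anything but the first), then 19, and so on, one fewer each time.
Total: 20 x 20 x 19 x 18 x 17 x 16 x 15.

Final answer: 558144000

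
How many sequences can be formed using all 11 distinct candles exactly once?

The number of ways to arrange 11 distinct objects is 11!.

Final answer: 11! = 39916800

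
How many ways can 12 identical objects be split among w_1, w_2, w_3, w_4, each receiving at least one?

Substitute w'_i = w_i - 1 (so w'_i >= 0). Then sum w'_i = 12 - 4 = 8.
Stars and bars: C(8+4-1, 4-1) = C(11,3).

Final answer: C(11,3) = 165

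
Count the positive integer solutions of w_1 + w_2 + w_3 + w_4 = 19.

Substitute w'_i = w_i - 1 (so w'_i >= 0). Then sum w'_i = 19 - 4 = 15.
Stars and bars: C(15+4-1, 4-1) = C(18,3).

Final answer: C(18,3) = 816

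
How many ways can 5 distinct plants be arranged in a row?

The number of ways to arrange 5 distinct objects is 5!.

Final answer: 5! = 120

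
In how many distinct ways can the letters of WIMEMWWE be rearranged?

Letters (E:2, I:1, M:2, W:3). Total letters: 8.
Permutations = 8!/(3! x 2! x 2!).

Final answer: 1680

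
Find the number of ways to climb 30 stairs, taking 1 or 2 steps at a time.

Condition on the final move: it is a 1-step (f(n-1) ways to get there) or a 2-step (f(n-2) ways), so f(n) = f(n-1) + f(n-2), with f(1)=1, f(2)=2.
Iterating the recurrence: f(1)=1, f(2)=2, f(3)=3, f(4)=5, f(5)=8, f(6)=13, f(7)=21, f(8)=34, f(9)=55, f(10)=89, f(11)=144, f(12)=233, f(13)=377, f(14)=610, f(15)=987, f(16)=1597, f(17)=2584, f(18)=4181, f(19)=6765, f(20)=10946, f(21)=17711, f(22)=28657, f(23)=46368, f(24)=75025, f(25)=121393, f(26)=196418, f(27)=317811, f(28)=514229, f(29)=832040, f(30)=1346269.

Final answer: 1346269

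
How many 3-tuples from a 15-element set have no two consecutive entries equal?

First character: 15 choices. Each subsequent: 14 choices (must differ from the previous one).
Total: 15 x 14^2.

Final answer: 15 x 14^{2} = 2940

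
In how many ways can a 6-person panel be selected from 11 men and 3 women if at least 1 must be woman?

Sum over valid woman counts:
C(3,1)C(11,5) = 1386
C(3,2)C(11,4) = 990
C(3,3)C(11,3) = 165
Total: 1386 + 990 + 165.

Final answer: 2541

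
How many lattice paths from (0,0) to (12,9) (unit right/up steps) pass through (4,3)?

Paths (0,0)->(4,3): C(7,3) = 35.
Paths (4,3)->(12,9): C(14,6) = 3003.
By multiplication principle: 35 x 3003.

Final answer: 105105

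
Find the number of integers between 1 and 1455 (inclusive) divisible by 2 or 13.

Multiples of 2: 727. Multiples of 13: 111. Of both (lcm=26): 55.
By inclusion-exclusion: 727 + 111 - 55.

Final answer: 783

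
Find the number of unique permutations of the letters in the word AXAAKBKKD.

Letters (A:3, B:1, D:1, K:3, X:1). Total letters: 9.
Permutations = 9!/(3! x 3!).

Final answer: 10080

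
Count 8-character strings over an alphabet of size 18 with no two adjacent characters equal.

First character: 18 choices. Each subsequent: 17 choices (must differ from the previous one).
Total: 18 x 17^7.

Final answer: 18 x 17^{7} = 7386096114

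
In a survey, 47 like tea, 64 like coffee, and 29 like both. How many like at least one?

|A union B| = |A| + |B| - |A intersect B| = 47 + 64 - 29.

Final answer: 82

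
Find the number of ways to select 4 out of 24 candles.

C(24,4) = 24!/(4! x (24-4)!).

Final answer: C(24,4) = 10626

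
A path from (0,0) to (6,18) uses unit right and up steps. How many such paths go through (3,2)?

Paths (0,0)->(3,2): C(5,2) = 10.
Paths (3,2)->(6,18): C(19,16) = 969.
By multiplication principle: 10 x 969.

Final answer: 9690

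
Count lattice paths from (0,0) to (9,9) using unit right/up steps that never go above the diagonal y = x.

Total monotonic paths to (9,9): C(18,9) = 48620.
A path is bad iff it touches y = x + 1; reflecting its initial segment maps bad paths bijectively onto all paths to (8,10), of which there are C(18,10) = 43758.
Valid Dyck paths: 48620 - 43758.
(These counts are the Catalan numbers.)

Final answer: C_{9} = 4862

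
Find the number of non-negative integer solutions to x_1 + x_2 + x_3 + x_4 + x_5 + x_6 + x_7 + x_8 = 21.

Stars and bars with 21 stars and 7 bars:
C(21+8-1, 8-1) = C(28,7).

Final answer: C(28,7) = 1184040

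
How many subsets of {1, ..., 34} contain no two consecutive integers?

Condition on whether n belongs to the subset: if not, any valid subset of {1, ..., n-1} works (a(n-1)); if so, n-1 is excluded and the rest is a valid subset of {1, ..., n-2} (a(n-2)). Hence a(n) = a(n-1) + a(n-2), a(1)=2, a(2)=3.
Computing successive values: a(1)=2, a(2)=3, a(3)=5, a(4)=8, a(5)=13, a(6)=21, a(7)=34, a(8)=55, a(9)=89, a(10)=144, a(11)=233, a(12)=377, a(13)=610, a(14)=987, a(15)=1597, a(16)=2584, a(17)=4181, a(18)=6765, a(19)=10946, a(20)=17711, a(21)=28657, a(22)=46368, a(23)=75025, a(24)=121393, a(25)=196418, a(26)=317811, a(27)=514229, a(28)=832040, a(29)=1346269, a(30)=2178309, a(31)=3524578, a(32)=5702887, a(33)=9227465, a(34)=14930352.

Final answer: 14930352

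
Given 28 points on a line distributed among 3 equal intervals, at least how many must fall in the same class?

By pigeonhole with 28 objects and 3 categories: ceiling(28/3).

Final answer: 10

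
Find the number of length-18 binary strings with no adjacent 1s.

Classify by the final bit: ...0 gives a(n-1) strings, ...01 gives a(n-2) strings. Thus a(n) = a(n-1) + a(n-2) with a(1)=2, a(2)=3.
Building up term by term: a(1)=2, a(2)=3, a(3)=5, a(4)=8, a(5)=13, a(6)=21, a(7)=34, a(8)=55, a(9)=89, a(10)=144, a(11)=233, a(12)=377, a(13)=610, a(14)=987, a(15)=1597, a(16)=2584, a(17)=4181, a(18)=6765.

Final answer: 6765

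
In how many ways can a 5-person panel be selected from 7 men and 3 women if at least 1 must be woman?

Sum over valid woman counts:
C(3,1)C(7,4) = 105
C(3,2)C(7,3) = 105
C(3,3)C(7,2) = 21
Total: 105 + 105 + 21.

Final answer: 231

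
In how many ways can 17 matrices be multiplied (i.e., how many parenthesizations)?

The structures are counted by the Catalan number C_n. Here n = 17 - 1 = 16.
C_n = C(2n,n)/(n+1), so C_{16} = C(32,16)/17 = 601080390/17.

Final answer: C_{16} = 35357670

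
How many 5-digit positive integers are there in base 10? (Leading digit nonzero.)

In base 10, the leading digit has 9 choices (1..9); each of the remaining 4 digits has 10 choices.
Total: 9 x 10^4.

Final answer: 90000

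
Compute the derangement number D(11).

D(n) = (n-1)(D(n-1) + D(n-2)), D(0)=1, D(1)=0.
D(2) = 1 x (0 + 1) = 1
D(3) = 2 x (1 + 0) = 2
D(4) = 3 x (2 + 1) = 9
D(5) = 4 x (9 + 2) = 44
D(6) = 5 x (44 + 9) = 265
D(7) = 6 x (265 + 44) = 1854
D(8) = 7 x (1854 + 265) = 14833
D(9) = 8 x (14833 + 1854) = 133496
D(10) = 9 x (133496 + 14833) = 1334961
D(11) = 10 x (D(10) + D(9)) = 10 x (1334961 + 133496)

Final answer: D(11) = 14684570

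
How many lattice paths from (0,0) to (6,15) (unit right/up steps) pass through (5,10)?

Paths (0,0)->(5,10): C(15,10) = 3003.
Paths (5,10)->(6,15): C(6,5) = 6.
By multiplication principle: 3003 x 6.

Final answer: 18018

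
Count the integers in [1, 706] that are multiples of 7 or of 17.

Multiples of 7: 100. Multiples of 17: 41. Of both (lcm=119): 5.
By inclusion-exclusion: 100 + 41 - 5.

Final answer: 136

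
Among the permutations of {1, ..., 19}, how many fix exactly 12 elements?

Choose which 12 elements are fixed: C(19,12) = 50388.
Derange the remaining 7 using D(j) = (j-1)(D(j-1) + D(j-2)), D(0)=1, D(1)=0: D(2)=1, D(3)=2, D(4)=9, D(5)=44, D(6)=265, D(7)=1854.
Total: 50388 x 1854.

Final answer: C(19,12) D(7) = 93419352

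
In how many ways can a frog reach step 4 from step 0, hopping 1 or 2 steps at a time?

Let f(n) count the ways. The last step is size 1 or 2, so f(n) = f(n-1) + f(n-2) with f(1)=1, f(2)=2.
Computing successive values: f(1)=1, f(2)=2, f(3)=3, f(4)=5.

Final answer: 5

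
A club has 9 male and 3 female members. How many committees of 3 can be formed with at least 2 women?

Sum over valid woman counts:
C(3,2)C(9,1) = 27
C(3,3)C(9,0) = 1
Total: 27 + 1.

Final answer: 28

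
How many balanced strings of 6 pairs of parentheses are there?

This is counted by the nth Catalan number C_n. Here n = 6 (pairs).
C_n = C(2n,n)/(n+1), so C_{6} = C(12,6)/7 = 924/7.

Final answer: C_{6} = 132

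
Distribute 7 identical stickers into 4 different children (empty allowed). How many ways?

Stars and bars: C(n+k-1, k-1) = C(10,3).

Final answer: C(10,3) = 120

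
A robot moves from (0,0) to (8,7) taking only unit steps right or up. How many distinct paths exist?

Each path has 8 right steps and 7 up steps in some order (15 steps total).
Choose which 7 of the 15 steps are up: C(15,7).

Final answer: C(15,7) = 6435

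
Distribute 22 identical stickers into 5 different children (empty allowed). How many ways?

Stars and bars: C(n+k-1, k-1) = C(26,4).

Final answer: C(26,4) = 14950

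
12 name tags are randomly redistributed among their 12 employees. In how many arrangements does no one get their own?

D(n) = (n-1)(D(n-1) + D(n-2)), D(0)=1, D(1)=0.
D(2) = 1 x (0 + 1) = 1
D(3) = 2 x (1 + 0) = 2
D(4) = 3 x (2 + 1) = 9
D(5) = 4 x (9 + 2) = 44
D(6) = 5 x (44 + 9) = 265
D(7) = 6 x (265 + 44) = 1854
D(8) = 7 x (1854 + 265) = 14833
D(9) = 8 x (14833 + 1854) = 133496
D(10) = 9 x (133496 + 14833) = 1334961
D(11) = 10 x (1334961 + 133496) = 14684570
D(12) = 11 x (D(11) + D(10)) = 11 x (14684570 + 1334961)

Final answer: D(12) = 176214841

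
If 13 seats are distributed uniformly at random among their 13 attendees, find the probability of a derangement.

D(n) = (n-1)(D(n-1) + D(n-2)), D(0)=1, D(1)=0.
Building up: D(2)=1, D(3)=2, D(4)=9, D(5)=44, D(6)=265, D(7)=1854, D(8)=14833, D(9)=133496, D(10)=1334961, D(11)=14684570, D(12)=176214841, D(13)=2290792932.
Total arrangements: 13! = 6227020800.
Probability = D(13)/13! = 63633137/172972800.

Final answer: D(13)/13! = 2290792932/6227020800 = 0.367879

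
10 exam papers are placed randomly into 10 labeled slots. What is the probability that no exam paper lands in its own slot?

Derangements satisfy D(n) = (n-1)(D(n-1) + D(n-2)), starting from D(0)=1, D(1)=0.
Building up: D(2)=1, D(3)=2, D(4)=9, D(5)=44, D(6)=265, D(7)=1854, D(8)=14833, D(9)=133496, D(10)=1334961.
Total arrangements: 10! = 3628800.
Probability = D(10)/10! = 16481/44800.

Final answer: D(10)/10! = 1334961/3628800 = 0.367879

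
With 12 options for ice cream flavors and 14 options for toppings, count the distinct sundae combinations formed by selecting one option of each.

By the multiplication principle: 12 x 14.

Final answer: 168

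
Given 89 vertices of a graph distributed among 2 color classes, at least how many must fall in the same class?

By pigeonhole with 89 objects and 2 categories: ceiling(89/2).

Final answer: 45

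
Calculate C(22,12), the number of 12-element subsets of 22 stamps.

C(22,12) = 22!/(12! x 10!).

Final answer: \binom{22}{12} = 646646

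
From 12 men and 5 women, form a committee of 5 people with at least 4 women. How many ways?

Sum over valid woman counts:
C(5,4)C(12,1) = 60
C(5,5)C(12,0) = 1
Total: 60 + 1.

Final answer: 61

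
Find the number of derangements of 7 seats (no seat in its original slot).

Derangements satisfy D(n) = (n-1)(D(n-1) + D(n-2)), starting from D(0)=1, D(1)=0.
D(2) = 1 x (0 + 1) = 1
D(3) = 2 x (1 + 0) = 2
D(4) = 3 x (2 + 1) = 9
D(5) = 4 x (9 + 2) = 44
D(6) = 5 x (44 + 9) = 265
D(7) = 6 x (D(6) + D(5)) = 6 x (265 + 44)

Final answer: D(7) = 1854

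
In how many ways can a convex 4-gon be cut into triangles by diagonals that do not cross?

The structures are counted by the Catalan number C_n. Here n = 4 - 2 = 2.
C_n = C(2n,n)/(n+1), so C_{2} = C(4,2)/3 = 6/3.

Final answer: C_{2} = 2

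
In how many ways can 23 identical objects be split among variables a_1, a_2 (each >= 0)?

Stars and bars with 23 stars and 1 bars:
C(23+2-1, 2-1) = C(24,1).

Final answer: C(24,1) = 24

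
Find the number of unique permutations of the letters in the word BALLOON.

Letters (A:1, B:1, L:2, N:1, O:2). Total letters: 7.
Permutations = 7!/(2! x 2!).

Final answer: 1260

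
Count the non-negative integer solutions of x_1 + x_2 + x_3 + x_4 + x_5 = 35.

Stars and bars with 35 stars and 4 bars:
C(35+5-1, 5-1) = C(39,4).

Final answer: C(39,4) = 82251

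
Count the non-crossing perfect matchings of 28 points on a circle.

The structures are counted by the Catalan number C_n. Here n = 28/2 = 14.
C_n = C(2n,n)/(n+1), so C_{14} = C(28,14)/15 = 40116600/15.

Final answer: C_{14} = 2674440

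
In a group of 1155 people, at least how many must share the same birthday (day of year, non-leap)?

There are 365 possible values for birthday (day of year, non-leap). With 1155 people and 365 categories, by pigeonhole: ceiling(1155/365).

Final answer: 4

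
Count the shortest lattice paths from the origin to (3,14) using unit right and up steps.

Each path has 3 right steps and 14 up steps in some order (17 steps total).
Choose which 14 of the 17 steps are up: C(17,14).

Final answer: C(17,14) = 680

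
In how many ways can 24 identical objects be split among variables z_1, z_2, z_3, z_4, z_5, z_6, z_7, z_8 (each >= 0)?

Stars and bars with 24 stars and 7 bars:
C(24+8-1, 8-1) = C(31,7).

Final answer: C(31,7) = 2629575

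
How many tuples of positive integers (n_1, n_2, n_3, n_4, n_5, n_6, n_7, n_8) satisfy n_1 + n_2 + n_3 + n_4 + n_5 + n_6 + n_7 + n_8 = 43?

Substitute n'_i = n_i - 1 (so n'_i >= 0). Then sum n'_i = 43 - 8 = 35.
Stars and bars: C(35+8-1, 8-1) = C(42,7).

Final answer: C(42,7) = 26978328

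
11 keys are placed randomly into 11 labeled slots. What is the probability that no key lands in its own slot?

Derangements satisfy D(n) = (n-1)(D(n-1) + D(n-2)), starting from D(0)=1, D(1)=0.
Building up: D(2)=1, D(3)=2, D(4)=9, D(5)=44, D(6)=265, D(7)=1854, D(8)=14833, D(9)=133496, D(10)=1334961, D(11)=14684570.
Total arrangements: 11! = 39916800.
Probability = D(11)/11! = 1468457/3991680.

Final answer: D(11)/11! = 14684570/39916800 = 0.367879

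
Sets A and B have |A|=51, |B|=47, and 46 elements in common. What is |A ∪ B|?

|A union B| = |A| + |B| - |A intersect B| = 51 + 47 - 46.

Final answer: 52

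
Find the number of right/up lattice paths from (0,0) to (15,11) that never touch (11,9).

Total paths to (15,11): C(26,11) = 7726160.
Paths through (11,9): C(20,9) x C(6,2) = 2519400.
Avoiding (11,9): 7726160 - 2519400.

Final answer: 5206760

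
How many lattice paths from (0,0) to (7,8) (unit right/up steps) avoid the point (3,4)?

Total paths to (7,8): C(15,8) = 6435.
Paths through (3,4): C(7,4) x C(8,4) = 2450.
Avoiding (3,4): 6435 - 2450.

Final answer: 3985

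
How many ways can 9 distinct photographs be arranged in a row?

The number of ways to arrange 9 distinct objects is 9!.

Final answer: 9! = 362880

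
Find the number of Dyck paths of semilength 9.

Total monotonic paths to (9,9): C(18,9) = 48620.
Reflecting each bad path at its first crossing gives a bijection with paths to (8,10): C(18,10) = 43758.
Valid Dyck paths: 48620 - 43758.
(This is the Catalan number C_{9}.)

Final answer: C_{9} = 4862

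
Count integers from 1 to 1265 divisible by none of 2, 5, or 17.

|div by 2|=632, |div by 5|=253, |div by 17|=74.
|div by 2&5|=126, |div by 2&17|=37, |div by 5&17|=14, |div by all|=7.
By inclusion-exclusion, divisible by at least one: 632+253+74-126-37-14+7 = 789.
Not divisible by any: 1265 - 789.

Final answer: 476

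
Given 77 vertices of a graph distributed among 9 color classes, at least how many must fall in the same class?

By pigeonhole with 77 objects and 9 categories: ceiling(77/9).

Final answer: 9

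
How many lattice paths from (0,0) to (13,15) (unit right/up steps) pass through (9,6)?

Paths (0,0)->(9,6): C(15,6) = 5005.
Paths (9,6)->(13,15): C(13,9) = 715.
By multiplication principle: 5005 x 715.

Final answer: 3578575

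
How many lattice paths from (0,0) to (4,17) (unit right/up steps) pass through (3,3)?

Paths (0,0)->(3,3): C(6,3) = 20.
Paths (3,3)->(4,17): C(15,14) = 15.
By multiplication principle: 20 x 15.

Final answer: 300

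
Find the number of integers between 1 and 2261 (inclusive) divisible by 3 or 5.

Multiples of 3: 753. Multiples of 5: 452. Of both (lcm=15): 150.
By inclusion-exclusion: 753 + 452 - 150.

Final answer: 1055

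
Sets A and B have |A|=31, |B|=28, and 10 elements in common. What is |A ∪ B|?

|A union B| = |A| + |B| - |A intersect B| = 31 + 28 - 10.

Final answer: 49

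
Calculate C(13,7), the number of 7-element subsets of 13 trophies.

C(13,7) = 13!/(7! x 6!).

Final answer: \binom{13}{7} = 1716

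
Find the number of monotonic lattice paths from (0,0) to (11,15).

Each path has 11 right steps and 15 up steps in some order (26 steps total).
Choose which 15 of the 26 steps are up: C(26,15).

Final answer: C(26,15) = 7726160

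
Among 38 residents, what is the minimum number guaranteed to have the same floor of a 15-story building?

There are 15 possible values for floor of a 15-story building. With 38 residents and 15 categories, by pigeonhole: ceiling(38/15).

Final answer: 3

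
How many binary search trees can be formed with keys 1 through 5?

The structures are counted by the Catalan number C_n. Here n = 5.
Using C_0 = 1 and C_(k+1) = C_k x 2(2k+1)/(k+2), build up term by term: C_1=1, C_2=2, C_3=5, C_4=14, C_5=42.

Final answer: C_{5} = 42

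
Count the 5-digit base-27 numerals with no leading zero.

These are the integers in [27^4, 27^5), so the count is 27^5 - 27^4 = 26 x 27^4.

Final answer: 13817466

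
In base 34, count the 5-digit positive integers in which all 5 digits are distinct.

The leading digit has 33 choices (anything but zero); the next has 33 (anything but the first), then 32, and so on, one fewer each time.
Total: 33 x 33 x 32 x 31 x 30.

Final answer: 32408640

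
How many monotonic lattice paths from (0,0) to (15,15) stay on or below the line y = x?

Total monotonic paths to (15,15): C(30,15) = 155117520.
By the reflection principle, paths that go above the diagonal number C(30,16) = 145422675.
Valid Dyck paths: 155117520 - 145422675.
(Equivalently, C_{15} = C(30,15)/16 = 155117520/16.)

Final answer: C_{15} = 9694845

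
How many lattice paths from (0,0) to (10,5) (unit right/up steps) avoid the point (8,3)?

Total paths to (10,5): C(15,5) = 3003.
Paths through (8,3): C(11,3) x C(4,2) = 990.
Avoiding (8,3): 3003 - 990.

Final answer: 2013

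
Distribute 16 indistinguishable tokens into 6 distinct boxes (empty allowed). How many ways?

Stars and bars: C(n+k-1, k-1) = C(21,5).

Final answer: C(21,5) = 20349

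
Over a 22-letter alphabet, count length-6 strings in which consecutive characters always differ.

First character: 22 choices. Each subsequent: 21 choices (must differ from the previous one).
Total: 22 x 21^5.

Final answer: 22 x 21^{5} = 89850222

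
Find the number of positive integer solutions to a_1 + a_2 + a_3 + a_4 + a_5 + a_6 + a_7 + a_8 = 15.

Substitute a'_i = a_i - 1 (so a'_i >= 0). Then sum a'_i = 15 - 8 = 7.
Stars and bars: C(7+8-1, 8-1) = C(14,7).

Final answer: C(14,7) = 3432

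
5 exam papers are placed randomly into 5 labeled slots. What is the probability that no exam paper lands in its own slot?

D(n) = (n-1)(D(n-1) + D(n-2)), D(0)=1, D(1)=0.
Building up: D(2)=1, D(3)=2, D(4)=9, D(5)=44.
Total arrangements: 5! = 120.
Probability = D(5)/5! = 11/30.

Final answer: D(5)/5! = 44/120 = 0.366667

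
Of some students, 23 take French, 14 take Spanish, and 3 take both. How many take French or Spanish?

|A union B| = |A| + |B| - |A intersect B| = 23 + 14 - 3.

Final answer: 34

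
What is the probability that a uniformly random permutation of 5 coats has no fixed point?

Use the recurrence D(n) = (n-1)(D(n-1) + D(n-2)) with D(0)=1, D(1)=0.
Building up: D(2)=1, D(3)=2, D(4)=9, D(5)=44.
Total arrangements: 5! = 120.
Probability = D(5)/5! = 11/30.

Final answer: D(5)/5! = 44/120 = 0.366667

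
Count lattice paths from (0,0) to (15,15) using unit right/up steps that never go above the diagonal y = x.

Total monotonic paths to (15,15): C(30,15) = 155117520.
Reflecting each bad path at its first crossing gives a bijection with paths to (14,16): C(30,16) = 145422675.
Valid Dyck paths: 155117520 - 145422675.
(Check: C(30,15) - C(30,16) = C(30,15)/16, the Catalan number C_{15}.)

Final answer: C_{15} = 9694845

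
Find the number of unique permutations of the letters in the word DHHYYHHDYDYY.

Letters (D:3, H:4, Y:5). Total letters: 12.
Permutations = 12!/(5! x 4! x 3!).

Final answer: 27720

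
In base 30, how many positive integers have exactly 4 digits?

These are the integers in [30^3, 30^4), so the count is 30^4 - 30^3 = 29 x 30^3.

Final answer: 783000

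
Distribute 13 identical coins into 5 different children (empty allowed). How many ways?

Stars and bars: C(n+k-1, k-1) = C(17,4).

Final answer: C(17,4) = 2380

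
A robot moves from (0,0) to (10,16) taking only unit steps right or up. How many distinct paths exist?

Each path has 10 right steps and 16 up steps in some order (26 steps total).
Choose which 16 of the 26 steps are up: C(26,16).

Final answer: C(26,16) = 5311735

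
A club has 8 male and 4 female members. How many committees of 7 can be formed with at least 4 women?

Sum over valid woman counts:
C(4,4)C(8,3).

Final answer: 56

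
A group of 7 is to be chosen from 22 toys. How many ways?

C(22,7) = 22!/(7! x 15!).

Final answer: \binom{22}{7} = 170544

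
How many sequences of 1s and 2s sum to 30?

Let f(n) count the ways. The last step is size 1 or 2, so f(n) = f(n-1) + f(n-2) with f(1)=1, f(2)=2.
Building up term by term: f(1)=1, f(2)=2, f(3)=3, f(4)=5, f(5)=8, f(6)=13, f(7)=21, f(8)=34, f(9)=55, f(10)=89, f(11)=144, f(12)=233, f(13)=377, f(14)=610, f(15)=987, f(16)=1597, f(17)=2584, f(18)=4181, f(19)=6765, f(20)=10946, f(21)=17711, f(22)=28657, f(23)=46368, f(24)=75025, f(25)=121393, f(26)=196418, f(27)=317811, f(28)=514229, f(29)=832040, f(30)=1346269.

Final answer: 1346269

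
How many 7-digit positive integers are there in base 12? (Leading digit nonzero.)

Leading digit: 11 options (nonzero). Other 6 digit(s): 12 options each.
Total: 11 x 12^6.

Final answer: 32845824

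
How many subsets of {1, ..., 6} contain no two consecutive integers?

Condition on whether n belongs to the subset: if not, any valid subset of {1, ..., n-1} works (a(n-1)); if so, n-1 is excluded and the rest is a valid subset of {1, ..., n-2} (a(n-2)). Hence a(n) = a(n-1) + a(n-2), a(1)=2, a(2)=3.
Computing successive values: a(1)=2, a(2)=3, a(3)=5, a(4)=8, a(5)=13, a(6)=21.

Final answer: 21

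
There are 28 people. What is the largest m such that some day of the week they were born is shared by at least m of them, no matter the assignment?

There are 7 possible values for day of the week they were born. With 28 people and 7 categories, by pigeonhole: ceiling(28/7).

Final answer: 4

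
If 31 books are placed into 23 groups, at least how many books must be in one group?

By the pigeonhole principle: ceiling(31/23).

Final answer: 2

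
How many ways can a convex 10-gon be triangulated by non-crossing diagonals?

This is counted by the nth Catalan number C_n. Here n = 10 - 2 = 8.
C_n = C(2n,n) - C(2n,n+1), so C_{8} = C(16,8) - C(16,9) = 12870 - 11440.

Final answer: C_{8} = 1430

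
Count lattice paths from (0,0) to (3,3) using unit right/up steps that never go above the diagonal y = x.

Total monotonic paths to (3,3): C(6,3) = 20.
Reflecting each bad path at its first crossing gives a bijection with paths to (2,4): C(6,4) = 15.
Valid Dyck paths: 20 - 15.
(These counts are the Catalan numbers.)

Final answer: C_{3} = 5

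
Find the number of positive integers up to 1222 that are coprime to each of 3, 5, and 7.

|div by 3|=407, |div by 5|=244, |div by 7|=174.
|div by 3&5|=81, |div by 3&7|=58, |div by 5&7|=34, |div by all|=11.
By inclusion-exclusion, divisible by at least one: 407+244+174-81-58-34+11 = 663.
Not divisible by any: 1222 - 663.

Final answer: 559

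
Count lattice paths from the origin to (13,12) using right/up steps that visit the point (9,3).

Paths (0,0)->(9,3): C(12,3) = 220.
Paths (9,3)->(13,12): C(13,9) = 715.
By multiplication principle: 220 x 715.

Final answer: 157300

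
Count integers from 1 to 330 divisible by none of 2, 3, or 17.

|div by 2|=165, |div by 3|=110, |div by 17|=19.
|div by 2&3|=55, |div by 2&17|=9, |div by 3&17|=6, |div by all|=3.
By inclusion-exclusion, divisible by at least one: 165+110+19-55-9-6+3 = 227.
Not divisible by any: 330 - 227.

Final answer: 103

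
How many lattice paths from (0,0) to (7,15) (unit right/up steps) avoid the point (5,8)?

Total paths to (7,15): C(22,15) = 170544.
Paths through (5,8): C(13,8) x C(9,7) = 46332.
Avoiding (5,8): 170544 - 46332.

Final answer: 124212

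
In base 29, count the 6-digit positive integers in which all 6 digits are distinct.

The leading digit has 28 choices (anything but zero); the next has 28 (anything but the first), then 27, and so on, one fewer each time.
Total: 28 x 28 x 27 x 26 x 25 x 24.

Final answer: 330220800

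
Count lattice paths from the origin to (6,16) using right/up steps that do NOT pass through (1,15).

Total paths to (6,16): C(22,16) = 74613.
Paths through (1,15): C(16,15) x C(6,1) = 96.
Avoiding (1,15): 74613 - 96.

Final answer: 74517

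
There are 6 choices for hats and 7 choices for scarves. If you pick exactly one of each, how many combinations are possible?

By the multiplication principle: 6 x 7.

Final answer: 42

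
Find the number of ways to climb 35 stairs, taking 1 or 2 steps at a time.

Condition on the final move: it is a 1-step (f(n-1) ways to get there) or a 2-step (f(n-2) ways), so f(n) = f(n-1) + f(n-2), with f(1)=1, f(2)=2.
Building up term by term: f(1)=1, f(2)=2, f(3)=3, f(4)=5, f(5)=8, f(6)=13, f(7)=21, f(8)=34, f(9)=55, f(10)=89, f(11)=144, f(12)=233, f(13)=377, f(14)=610, f(15)=987, f(16)=1597, f(17)=2584, f(18)=4181, f(19)=6765, f(20)=10946, f(21)=17711, f(22)=28657, f(23)=46368, f(24)=75025, f(25)=121393, f(26)=196418, f(27)=317811, f(28)=514229, f(29)=832040, f(30)=1346269, f(31)=2178309, f(32)=3524578, f(33)=5702887, f(34)=9227465, f(35)=14930352.

Final answer: 14930352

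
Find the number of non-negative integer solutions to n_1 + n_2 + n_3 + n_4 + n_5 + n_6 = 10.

Stars and bars with 10 stars and 5 bars:
C(10+6-1, 6-1) = C(15,5).

Final answer: C(15,5) = 3003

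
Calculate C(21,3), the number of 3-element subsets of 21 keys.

C(21,3) = 21!/(3! x (21-3)!).

Final answer: C(21,3) = 1330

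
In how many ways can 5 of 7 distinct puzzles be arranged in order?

P(7,5) = 7!/(7-5)! = 7!/2!.

Final answer: P(7,5) = 2520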